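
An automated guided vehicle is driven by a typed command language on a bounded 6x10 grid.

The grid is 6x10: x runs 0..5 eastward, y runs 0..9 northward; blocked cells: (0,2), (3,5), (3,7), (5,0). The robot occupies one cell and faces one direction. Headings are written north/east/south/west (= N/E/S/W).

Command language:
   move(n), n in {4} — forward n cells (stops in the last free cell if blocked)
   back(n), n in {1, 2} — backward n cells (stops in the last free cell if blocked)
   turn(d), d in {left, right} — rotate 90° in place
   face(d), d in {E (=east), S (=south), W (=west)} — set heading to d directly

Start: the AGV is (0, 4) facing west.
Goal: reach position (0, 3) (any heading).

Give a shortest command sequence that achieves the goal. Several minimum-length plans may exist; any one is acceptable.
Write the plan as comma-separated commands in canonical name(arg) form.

start: (0, 4) facing west
t=1 turn(right) ⇒ (0, 4) facing north
t=2 back(2) ⇒ (0, 3) facing north
shorter routes all fall short; 2 is best.

turn(right), back(2)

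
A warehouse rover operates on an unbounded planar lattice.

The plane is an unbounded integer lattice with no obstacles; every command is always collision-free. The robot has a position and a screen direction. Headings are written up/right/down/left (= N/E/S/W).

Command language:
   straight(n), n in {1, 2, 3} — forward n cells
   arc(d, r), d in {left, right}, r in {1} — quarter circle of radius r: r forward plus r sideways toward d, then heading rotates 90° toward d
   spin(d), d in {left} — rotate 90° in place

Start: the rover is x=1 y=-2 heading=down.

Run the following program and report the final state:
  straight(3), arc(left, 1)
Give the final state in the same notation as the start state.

from: x=1 y=-2 heading=down
1. straight(3) → x=1 y=-5 heading=down
2. arc(left, 1) → x=2 y=-6 heading=right

x=2 y=-6 heading=right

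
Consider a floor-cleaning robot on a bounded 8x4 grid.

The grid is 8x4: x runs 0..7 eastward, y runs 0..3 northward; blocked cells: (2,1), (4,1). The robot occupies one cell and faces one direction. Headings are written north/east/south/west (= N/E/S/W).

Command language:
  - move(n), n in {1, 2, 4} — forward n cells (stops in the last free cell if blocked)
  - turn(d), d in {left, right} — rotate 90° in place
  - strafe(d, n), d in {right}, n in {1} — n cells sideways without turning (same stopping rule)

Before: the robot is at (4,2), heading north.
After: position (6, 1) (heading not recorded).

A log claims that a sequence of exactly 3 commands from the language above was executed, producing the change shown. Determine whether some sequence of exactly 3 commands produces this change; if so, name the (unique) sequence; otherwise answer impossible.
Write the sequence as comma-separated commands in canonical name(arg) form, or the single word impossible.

key: order matters: swapping turn(right) and strafe(right, 1) lands elsewhere
from: at (4,2), heading north
t=1 turn(right) ⇒ at (4,2), heading east
t=2 move(2) ⇒ at (6,2), heading east
t=3 strafe(right, 1) ⇒ at (6,1), heading east
uniquely the one of 216 3-step routes that fits.

turn(right), move(2), strafe(right, 1)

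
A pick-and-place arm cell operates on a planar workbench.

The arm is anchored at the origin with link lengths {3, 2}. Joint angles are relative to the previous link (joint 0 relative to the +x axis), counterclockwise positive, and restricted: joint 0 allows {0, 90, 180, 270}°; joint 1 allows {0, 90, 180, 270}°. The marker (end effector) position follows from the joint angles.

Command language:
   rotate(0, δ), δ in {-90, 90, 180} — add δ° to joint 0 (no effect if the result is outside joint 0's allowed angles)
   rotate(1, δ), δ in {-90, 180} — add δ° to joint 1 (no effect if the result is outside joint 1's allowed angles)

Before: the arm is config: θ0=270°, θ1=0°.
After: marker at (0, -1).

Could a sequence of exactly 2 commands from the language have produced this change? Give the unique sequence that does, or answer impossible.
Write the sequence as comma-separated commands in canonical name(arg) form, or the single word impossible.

from: config: θ0=270°, θ1=0°
step 1 (rotate(1, -90)): config: θ0=270°, θ1=270°
step 2 (rotate(1, -90)): config: θ0=270°, θ1=180°
no other 2-command option fits: unique.

rotate(1, -90), rotate(1, -90)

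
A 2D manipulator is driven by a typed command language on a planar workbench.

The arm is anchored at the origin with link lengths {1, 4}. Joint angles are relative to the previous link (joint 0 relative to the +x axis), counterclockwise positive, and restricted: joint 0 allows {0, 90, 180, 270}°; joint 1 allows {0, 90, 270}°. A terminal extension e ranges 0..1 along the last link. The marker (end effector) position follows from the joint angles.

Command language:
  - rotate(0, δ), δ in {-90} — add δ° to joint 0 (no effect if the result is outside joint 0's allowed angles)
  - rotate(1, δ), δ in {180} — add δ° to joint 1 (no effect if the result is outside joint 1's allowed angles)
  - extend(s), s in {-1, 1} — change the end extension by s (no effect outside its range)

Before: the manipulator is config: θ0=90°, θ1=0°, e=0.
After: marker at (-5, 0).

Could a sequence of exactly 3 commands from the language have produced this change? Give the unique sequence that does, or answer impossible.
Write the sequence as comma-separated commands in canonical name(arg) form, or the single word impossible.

initial: config: θ0=90°, θ1=0°, e=0
[1] after rotate(0, -90): config: θ0=0°, θ1=0°, e=0
[2] after rotate(0, -90): config: θ0=270°, θ1=0°, e=0
[3] after rotate(0, -90): config: θ0=180°, θ1=0°, e=0
no other 3-command option fits: unique.

rotate(0, -90), rotate(0, -90), rotate(0, -90)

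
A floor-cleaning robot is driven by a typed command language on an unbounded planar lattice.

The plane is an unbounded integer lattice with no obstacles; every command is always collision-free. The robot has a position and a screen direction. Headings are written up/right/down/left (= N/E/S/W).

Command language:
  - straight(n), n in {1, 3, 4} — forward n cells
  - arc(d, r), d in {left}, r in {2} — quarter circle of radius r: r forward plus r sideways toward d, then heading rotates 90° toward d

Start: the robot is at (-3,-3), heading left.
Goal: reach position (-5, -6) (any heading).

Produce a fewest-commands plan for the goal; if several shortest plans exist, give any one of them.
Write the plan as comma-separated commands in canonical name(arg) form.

arc(left, 2), straight(1)

initial: at (-3,-3), heading left
1. arc(left, 2) → at (-5,-5), heading down
2. straight(1) → at (-5,-6), heading down
minimal: 2 command(s), checked below 2.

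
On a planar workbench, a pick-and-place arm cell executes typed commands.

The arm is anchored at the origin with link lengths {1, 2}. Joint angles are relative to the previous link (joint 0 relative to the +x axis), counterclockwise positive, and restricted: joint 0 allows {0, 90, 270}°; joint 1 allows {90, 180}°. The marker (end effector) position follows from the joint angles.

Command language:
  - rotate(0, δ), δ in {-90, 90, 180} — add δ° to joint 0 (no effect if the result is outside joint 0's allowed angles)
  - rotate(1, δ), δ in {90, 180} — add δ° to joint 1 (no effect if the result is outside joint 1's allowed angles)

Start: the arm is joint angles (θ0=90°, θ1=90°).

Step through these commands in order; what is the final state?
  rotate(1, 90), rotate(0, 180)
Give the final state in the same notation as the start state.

joint angles (θ0=270°, θ1=180°)

t0: joint angles (θ0=90°, θ1=90°)
step 1 (rotate(1, 90)): joint angles (θ0=90°, θ1=180°)
step 2 (rotate(0, 180)): joint angles (θ0=270°, θ1=180°)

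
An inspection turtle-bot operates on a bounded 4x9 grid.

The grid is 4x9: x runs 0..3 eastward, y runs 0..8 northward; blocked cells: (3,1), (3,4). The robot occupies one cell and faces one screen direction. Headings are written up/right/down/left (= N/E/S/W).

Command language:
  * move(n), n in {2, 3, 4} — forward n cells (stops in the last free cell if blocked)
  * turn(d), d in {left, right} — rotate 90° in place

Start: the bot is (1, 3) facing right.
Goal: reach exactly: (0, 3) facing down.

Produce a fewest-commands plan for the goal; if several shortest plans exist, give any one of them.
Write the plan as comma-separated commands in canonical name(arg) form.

t0: (1, 3) facing right
step 1 (turn(left)): (1, 3) facing up
step 2 (turn(left)): (1, 3) facing left
step 3 (move(2)): (0, 3) facing left
step 4 (turn(left)): (0, 3) facing down
shorter routes all fall short; 4 is best.

turn(left), turn(left), move(2), turn(left)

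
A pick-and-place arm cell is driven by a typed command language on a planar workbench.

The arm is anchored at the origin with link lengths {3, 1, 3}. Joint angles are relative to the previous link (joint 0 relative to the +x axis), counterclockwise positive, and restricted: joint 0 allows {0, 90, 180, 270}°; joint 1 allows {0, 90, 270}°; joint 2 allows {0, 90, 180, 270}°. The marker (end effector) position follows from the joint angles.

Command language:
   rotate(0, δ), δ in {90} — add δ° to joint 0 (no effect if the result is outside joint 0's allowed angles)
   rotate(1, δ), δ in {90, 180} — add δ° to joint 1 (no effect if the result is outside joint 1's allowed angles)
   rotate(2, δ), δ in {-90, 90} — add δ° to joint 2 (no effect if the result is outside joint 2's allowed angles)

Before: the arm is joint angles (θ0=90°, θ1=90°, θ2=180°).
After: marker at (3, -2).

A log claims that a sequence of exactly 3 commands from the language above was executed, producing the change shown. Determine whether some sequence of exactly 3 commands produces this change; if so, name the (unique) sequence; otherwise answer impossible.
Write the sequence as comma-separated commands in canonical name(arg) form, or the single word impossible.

rotate(0, 90), rotate(0, 90), rotate(0, 90)

from: joint angles (θ0=90°, θ1=90°, θ2=180°)
step 1 (rotate(0, 90)): joint angles (θ0=180°, θ1=90°, θ2=180°)
step 2 (rotate(0, 90)): joint angles (θ0=270°, θ1=90°, θ2=180°)
step 3 (rotate(0, 90)): joint angles (θ0=0°, θ1=90°, θ2=180°)
all 125 alternatives checked — unique.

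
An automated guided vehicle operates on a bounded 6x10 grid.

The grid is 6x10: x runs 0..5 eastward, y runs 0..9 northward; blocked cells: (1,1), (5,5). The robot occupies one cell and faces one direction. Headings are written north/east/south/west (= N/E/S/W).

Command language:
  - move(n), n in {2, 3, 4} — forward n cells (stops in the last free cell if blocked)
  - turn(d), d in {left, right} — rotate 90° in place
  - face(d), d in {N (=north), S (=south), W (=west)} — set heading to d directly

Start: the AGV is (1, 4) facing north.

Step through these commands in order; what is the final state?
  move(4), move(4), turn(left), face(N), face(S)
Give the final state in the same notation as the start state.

(1, 9) facing south

begin: (1, 4) facing north
t=1 move(4) ⇒ (1, 8) facing north
t=2 move(4) ⇒ (1, 9) facing north
t=3 turn(left) ⇒ (1, 9) facing west
t=4 face(N) ⇒ (1, 9) facing north
t=5 face(S) ⇒ (1, 9) facing south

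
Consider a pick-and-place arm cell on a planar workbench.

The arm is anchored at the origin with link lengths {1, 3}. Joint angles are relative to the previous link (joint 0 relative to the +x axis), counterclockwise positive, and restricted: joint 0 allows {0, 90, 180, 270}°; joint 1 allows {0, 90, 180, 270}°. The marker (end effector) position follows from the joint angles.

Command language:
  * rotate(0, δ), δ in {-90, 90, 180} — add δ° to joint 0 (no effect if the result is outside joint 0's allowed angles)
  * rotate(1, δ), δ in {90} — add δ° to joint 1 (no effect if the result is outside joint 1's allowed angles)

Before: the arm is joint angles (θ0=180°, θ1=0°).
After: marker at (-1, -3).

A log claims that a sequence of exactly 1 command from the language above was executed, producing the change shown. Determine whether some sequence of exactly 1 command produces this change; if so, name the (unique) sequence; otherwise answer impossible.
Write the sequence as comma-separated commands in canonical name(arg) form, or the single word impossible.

rotate(1, 90)

start: joint angles (θ0=180°, θ1=0°)
[1] after rotate(1, 90): joint angles (θ0=180°, θ1=90°)
no other 1-command option fits: unique.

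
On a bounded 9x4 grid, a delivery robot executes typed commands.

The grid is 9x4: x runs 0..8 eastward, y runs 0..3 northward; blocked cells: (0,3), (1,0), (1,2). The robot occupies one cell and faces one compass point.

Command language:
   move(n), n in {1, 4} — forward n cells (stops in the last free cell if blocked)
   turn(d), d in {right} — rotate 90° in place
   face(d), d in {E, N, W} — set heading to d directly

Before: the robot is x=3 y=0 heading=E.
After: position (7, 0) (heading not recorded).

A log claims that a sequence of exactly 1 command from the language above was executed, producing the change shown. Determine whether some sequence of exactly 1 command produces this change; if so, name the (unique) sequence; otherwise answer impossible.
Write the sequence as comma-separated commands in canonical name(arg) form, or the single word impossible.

move(4)

from: x=3 y=0 heading=E
step 1 (move(4)): x=7 y=0 heading=E
no other 1-command option fits: unique.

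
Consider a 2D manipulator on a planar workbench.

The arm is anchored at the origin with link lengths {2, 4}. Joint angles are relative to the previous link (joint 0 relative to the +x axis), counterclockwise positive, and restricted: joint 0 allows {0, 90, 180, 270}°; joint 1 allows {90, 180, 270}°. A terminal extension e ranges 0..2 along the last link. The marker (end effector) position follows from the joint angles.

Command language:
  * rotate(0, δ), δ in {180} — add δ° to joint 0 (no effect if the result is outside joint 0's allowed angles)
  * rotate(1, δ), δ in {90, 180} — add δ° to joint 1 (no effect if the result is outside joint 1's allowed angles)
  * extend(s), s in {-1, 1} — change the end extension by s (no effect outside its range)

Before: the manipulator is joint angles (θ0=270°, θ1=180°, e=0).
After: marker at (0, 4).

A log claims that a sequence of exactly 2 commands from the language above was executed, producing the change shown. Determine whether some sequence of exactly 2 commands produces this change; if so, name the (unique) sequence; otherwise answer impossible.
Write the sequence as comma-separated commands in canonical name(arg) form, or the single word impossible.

begin: joint angles (θ0=270°, θ1=180°, e=0)
step 1 (extend(1)): joint angles (θ0=270°, θ1=180°, e=1)
step 2 (extend(1)): joint angles (θ0=270°, θ1=180°, e=2)
no other 2-command option fits: unique.

extend(1), extend(1)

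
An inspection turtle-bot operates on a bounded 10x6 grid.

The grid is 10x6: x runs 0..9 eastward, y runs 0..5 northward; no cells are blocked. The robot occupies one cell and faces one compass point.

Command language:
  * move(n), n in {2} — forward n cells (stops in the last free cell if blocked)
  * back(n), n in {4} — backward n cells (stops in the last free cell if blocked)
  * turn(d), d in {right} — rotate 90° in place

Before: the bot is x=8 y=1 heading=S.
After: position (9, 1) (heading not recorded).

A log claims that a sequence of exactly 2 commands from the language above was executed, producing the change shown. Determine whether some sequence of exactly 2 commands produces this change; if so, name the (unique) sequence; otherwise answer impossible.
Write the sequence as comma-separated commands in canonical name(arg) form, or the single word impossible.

turn(right), back(4)

key: back(4) runs into the grid edge before its full distance
t0: x=8 y=1 heading=S
step 1 (turn(right)): x=8 y=1 heading=W
step 2 (back(4)): x=9 y=1 heading=W
no rival 2-sequence matches.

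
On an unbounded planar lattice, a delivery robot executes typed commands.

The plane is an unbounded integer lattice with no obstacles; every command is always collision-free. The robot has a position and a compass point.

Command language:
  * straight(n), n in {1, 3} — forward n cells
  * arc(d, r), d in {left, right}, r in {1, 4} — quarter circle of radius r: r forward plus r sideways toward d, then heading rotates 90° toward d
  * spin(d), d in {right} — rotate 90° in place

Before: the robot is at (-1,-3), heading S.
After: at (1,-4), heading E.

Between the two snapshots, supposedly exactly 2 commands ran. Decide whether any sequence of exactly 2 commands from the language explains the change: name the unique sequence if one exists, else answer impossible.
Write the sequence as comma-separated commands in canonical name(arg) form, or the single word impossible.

arc(left, 1), straight(1)

key: running straight(1) before arc(left, 1) would end elsewhere — order is forced
initial: at (-1,-3), heading S
t=1 arc(left, 1) ⇒ at (0,-4), heading E
t=2 straight(1) ⇒ at (1,-4), heading E
no other 2-command option fits: unique.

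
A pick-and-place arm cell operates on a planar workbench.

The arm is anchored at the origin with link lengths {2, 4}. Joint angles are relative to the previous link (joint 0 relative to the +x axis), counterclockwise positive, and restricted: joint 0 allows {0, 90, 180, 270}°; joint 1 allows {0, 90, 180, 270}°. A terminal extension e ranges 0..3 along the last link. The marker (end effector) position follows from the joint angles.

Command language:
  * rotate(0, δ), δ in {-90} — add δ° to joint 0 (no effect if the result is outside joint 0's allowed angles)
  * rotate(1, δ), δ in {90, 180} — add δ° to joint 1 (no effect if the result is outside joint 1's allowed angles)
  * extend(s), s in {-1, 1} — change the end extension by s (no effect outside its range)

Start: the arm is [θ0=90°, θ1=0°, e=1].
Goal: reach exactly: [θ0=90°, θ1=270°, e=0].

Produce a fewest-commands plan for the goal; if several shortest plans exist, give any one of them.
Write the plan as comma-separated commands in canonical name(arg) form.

initial: [θ0=90°, θ1=0°, e=1]
step 1 (rotate(1, 180)): [θ0=90°, θ1=180°, e=1]
step 2 (rotate(1, 90)): [θ0=90°, θ1=270°, e=1]
step 3 (extend(-1)): [θ0=90°, θ1=270°, e=0]
nothing shorter than 3 reaches the goal.

rotate(1, 180), rotate(1, 90), extend(-1)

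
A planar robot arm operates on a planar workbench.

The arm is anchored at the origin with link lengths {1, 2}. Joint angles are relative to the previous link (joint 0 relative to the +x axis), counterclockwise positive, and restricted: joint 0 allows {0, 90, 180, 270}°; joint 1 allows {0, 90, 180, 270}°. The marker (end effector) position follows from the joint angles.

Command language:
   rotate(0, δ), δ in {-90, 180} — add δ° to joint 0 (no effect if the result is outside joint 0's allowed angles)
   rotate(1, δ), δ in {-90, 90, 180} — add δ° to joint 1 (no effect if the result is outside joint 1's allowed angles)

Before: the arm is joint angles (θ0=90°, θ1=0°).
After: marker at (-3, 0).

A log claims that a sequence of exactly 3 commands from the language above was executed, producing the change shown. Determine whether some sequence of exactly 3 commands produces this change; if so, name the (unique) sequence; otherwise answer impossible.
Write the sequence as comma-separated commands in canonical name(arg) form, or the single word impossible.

from: joint angles (θ0=90°, θ1=0°)
t=1 rotate(0, -90) ⇒ joint angles (θ0=0°, θ1=0°)
t=2 rotate(0, -90) ⇒ joint angles (θ0=270°, θ1=0°)
t=3 rotate(0, -90) ⇒ joint angles (θ0=180°, θ1=0°)
all 125 alternatives checked — unique.

rotate(0, -90), rotate(0, -90), rotate(0, -90)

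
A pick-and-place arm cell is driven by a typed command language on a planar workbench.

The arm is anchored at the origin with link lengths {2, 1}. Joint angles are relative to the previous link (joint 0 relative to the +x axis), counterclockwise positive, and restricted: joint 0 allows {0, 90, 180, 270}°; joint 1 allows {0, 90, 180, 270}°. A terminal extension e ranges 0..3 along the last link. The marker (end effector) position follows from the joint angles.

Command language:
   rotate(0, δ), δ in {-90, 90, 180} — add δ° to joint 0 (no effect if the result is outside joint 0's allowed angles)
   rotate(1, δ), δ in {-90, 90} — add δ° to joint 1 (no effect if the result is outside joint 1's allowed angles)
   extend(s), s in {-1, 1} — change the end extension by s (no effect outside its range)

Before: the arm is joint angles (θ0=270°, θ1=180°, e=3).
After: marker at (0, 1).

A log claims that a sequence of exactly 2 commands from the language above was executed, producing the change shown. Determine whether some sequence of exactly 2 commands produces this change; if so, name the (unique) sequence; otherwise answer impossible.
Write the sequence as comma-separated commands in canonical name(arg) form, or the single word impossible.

extend(1), extend(-1)

key: running extend(-1) before extend(1) would end elsewhere — order is forced
from: joint angles (θ0=270°, θ1=180°, e=3)
step 1 (extend(1)): joint angles (θ0=270°, θ1=180°, e=3)
step 2 (extend(-1)): joint angles (θ0=270°, θ1=180°, e=2)
uniquely the one of 49 2-step routes that fits.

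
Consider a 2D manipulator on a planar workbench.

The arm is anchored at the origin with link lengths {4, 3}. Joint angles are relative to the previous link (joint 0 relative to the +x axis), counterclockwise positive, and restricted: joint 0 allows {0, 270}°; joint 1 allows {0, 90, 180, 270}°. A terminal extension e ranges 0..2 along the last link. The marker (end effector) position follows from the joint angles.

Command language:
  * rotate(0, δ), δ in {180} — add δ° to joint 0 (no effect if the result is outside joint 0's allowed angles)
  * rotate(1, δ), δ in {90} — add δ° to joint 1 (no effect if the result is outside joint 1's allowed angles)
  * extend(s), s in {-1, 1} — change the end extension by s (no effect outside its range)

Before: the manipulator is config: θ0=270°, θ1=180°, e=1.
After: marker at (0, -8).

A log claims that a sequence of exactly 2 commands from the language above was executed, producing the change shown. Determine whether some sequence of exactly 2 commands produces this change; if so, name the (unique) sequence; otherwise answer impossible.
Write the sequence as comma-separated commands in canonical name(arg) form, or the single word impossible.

rotate(1, 90), rotate(1, 90)

t0: config: θ0=270°, θ1=180°, e=1
step 1 (rotate(1, 90)): config: θ0=270°, θ1=270°, e=1
step 2 (rotate(1, 90)): config: θ0=270°, θ1=0°, e=1
no other 2-command option fits: unique.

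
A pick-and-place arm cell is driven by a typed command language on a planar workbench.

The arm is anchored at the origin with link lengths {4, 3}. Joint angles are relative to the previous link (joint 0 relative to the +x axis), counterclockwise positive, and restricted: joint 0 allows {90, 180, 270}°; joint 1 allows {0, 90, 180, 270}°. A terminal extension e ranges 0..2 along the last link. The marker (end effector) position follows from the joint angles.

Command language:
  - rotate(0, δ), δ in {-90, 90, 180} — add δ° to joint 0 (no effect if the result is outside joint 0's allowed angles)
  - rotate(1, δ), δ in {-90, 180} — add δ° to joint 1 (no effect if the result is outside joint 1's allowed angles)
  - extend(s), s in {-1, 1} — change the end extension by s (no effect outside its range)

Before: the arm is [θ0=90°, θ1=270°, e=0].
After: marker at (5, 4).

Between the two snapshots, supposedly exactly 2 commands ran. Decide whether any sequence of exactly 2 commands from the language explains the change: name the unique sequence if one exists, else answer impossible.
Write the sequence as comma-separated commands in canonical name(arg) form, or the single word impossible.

start: [θ0=90°, θ1=270°, e=0]
[1] after extend(1): [θ0=90°, θ1=270°, e=1]
[2] after extend(1): [θ0=90°, θ1=270°, e=2]
no other 2-command option fits: unique.

extend(1), extend(1)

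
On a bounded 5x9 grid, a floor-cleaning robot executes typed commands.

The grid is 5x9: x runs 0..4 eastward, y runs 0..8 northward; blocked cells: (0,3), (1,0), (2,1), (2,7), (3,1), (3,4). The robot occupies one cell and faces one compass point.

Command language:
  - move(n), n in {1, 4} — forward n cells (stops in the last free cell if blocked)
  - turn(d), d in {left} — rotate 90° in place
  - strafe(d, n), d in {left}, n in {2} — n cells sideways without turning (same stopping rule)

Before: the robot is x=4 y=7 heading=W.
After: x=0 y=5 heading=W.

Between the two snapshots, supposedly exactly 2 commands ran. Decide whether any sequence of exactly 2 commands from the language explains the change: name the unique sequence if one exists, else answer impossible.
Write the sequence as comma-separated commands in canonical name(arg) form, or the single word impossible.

strafe(left, 2), move(4)

key: running move(4) before strafe(left, 2) would end elsewhere — order is forced
t0: x=4 y=7 heading=W
1. strafe(left, 2) → x=4 y=5 heading=W
2. move(4) → x=0 y=5 heading=W
no other 2-command option fits: unique.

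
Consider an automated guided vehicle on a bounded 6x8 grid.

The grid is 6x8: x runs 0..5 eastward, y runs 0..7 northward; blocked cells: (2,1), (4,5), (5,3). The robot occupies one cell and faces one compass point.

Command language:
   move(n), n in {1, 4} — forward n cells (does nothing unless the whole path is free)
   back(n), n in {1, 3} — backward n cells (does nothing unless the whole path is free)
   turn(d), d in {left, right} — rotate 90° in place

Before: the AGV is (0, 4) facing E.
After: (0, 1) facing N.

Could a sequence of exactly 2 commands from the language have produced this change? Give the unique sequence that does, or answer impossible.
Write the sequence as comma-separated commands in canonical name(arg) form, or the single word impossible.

turn(left), back(3)

key: running back(3) before turn(left) would end elsewhere — order is forced
start: (0, 4) facing E
t=1 turn(left) ⇒ (0, 4) facing N
t=2 back(3) ⇒ (0, 1) facing N
all 36 alternatives checked — unique.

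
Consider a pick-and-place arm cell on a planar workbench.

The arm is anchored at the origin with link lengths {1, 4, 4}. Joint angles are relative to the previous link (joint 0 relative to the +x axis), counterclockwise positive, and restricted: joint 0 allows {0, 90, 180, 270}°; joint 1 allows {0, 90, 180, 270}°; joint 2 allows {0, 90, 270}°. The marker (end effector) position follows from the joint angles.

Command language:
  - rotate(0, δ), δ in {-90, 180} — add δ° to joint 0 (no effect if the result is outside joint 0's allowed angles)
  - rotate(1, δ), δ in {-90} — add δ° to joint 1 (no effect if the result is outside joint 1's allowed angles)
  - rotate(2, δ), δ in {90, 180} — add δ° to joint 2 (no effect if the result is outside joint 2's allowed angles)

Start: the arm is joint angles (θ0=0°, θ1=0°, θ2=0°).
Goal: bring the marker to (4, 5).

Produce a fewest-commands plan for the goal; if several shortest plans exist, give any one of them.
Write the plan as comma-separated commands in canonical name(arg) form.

t0: joint angles (θ0=0°, θ1=0°, θ2=0°)
[1] after rotate(0, 180): joint angles (θ0=180°, θ1=0°, θ2=0°)
[2] after rotate(2, 90): joint angles (θ0=180°, θ1=0°, θ2=90°)
[3] after rotate(2, 180): joint angles (θ0=180°, θ1=0°, θ2=270°)
[4] after rotate(0, -90): joint angles (θ0=90°, θ1=0°, θ2=270°)
no 3-step plan works, so 4 is optimal.

rotate(0, 180), rotate(2, 90), rotate(2, 180), rotate(0, -90)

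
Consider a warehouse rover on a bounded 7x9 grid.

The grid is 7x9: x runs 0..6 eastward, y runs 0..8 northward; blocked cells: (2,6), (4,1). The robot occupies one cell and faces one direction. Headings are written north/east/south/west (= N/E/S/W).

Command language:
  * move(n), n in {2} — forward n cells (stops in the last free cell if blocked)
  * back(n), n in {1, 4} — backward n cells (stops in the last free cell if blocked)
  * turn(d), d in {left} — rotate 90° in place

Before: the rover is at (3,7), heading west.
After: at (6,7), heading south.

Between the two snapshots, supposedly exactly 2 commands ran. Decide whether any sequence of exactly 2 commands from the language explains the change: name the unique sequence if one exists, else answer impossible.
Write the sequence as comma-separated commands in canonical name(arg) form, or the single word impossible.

back(4), turn(left)

key: back(4) runs into the grid edge before its full distance
t0: at (3,7), heading west
t=1 back(4) ⇒ at (6,7), heading west
t=2 turn(left) ⇒ at (6,7), heading south
no other 2-command option fits: unique.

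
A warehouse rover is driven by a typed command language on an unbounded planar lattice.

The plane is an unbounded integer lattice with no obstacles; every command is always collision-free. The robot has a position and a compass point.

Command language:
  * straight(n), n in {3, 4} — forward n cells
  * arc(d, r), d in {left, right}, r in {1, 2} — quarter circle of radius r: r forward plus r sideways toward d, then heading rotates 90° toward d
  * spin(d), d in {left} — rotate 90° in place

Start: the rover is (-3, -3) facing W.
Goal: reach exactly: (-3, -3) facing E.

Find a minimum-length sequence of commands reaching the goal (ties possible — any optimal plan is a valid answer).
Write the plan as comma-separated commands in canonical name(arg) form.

spin(left), spin(left)

from: (-3, -3) facing W
[1] after spin(left): (-3, -3) facing S
[2] after spin(left): (-3, -3) facing E
no 1-step plan works, so 2 is optimal.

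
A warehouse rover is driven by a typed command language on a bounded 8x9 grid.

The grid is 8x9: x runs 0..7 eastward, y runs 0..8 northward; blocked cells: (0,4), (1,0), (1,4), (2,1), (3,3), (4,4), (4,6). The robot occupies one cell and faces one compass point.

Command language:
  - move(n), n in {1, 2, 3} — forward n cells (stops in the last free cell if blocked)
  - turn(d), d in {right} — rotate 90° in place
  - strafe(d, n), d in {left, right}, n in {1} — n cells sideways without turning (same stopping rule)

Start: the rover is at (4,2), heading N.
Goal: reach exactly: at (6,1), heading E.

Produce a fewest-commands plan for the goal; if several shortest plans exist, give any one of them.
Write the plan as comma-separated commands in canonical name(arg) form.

begin: at (4,2), heading N
[1] after turn(right): at (4,2), heading E
[2] after strafe(right, 1): at (4,1), heading E
[3] after move(2): at (6,1), heading E
no 2-step plan works, so 3 is optimal.

turn(right), strafe(right, 1), move(2)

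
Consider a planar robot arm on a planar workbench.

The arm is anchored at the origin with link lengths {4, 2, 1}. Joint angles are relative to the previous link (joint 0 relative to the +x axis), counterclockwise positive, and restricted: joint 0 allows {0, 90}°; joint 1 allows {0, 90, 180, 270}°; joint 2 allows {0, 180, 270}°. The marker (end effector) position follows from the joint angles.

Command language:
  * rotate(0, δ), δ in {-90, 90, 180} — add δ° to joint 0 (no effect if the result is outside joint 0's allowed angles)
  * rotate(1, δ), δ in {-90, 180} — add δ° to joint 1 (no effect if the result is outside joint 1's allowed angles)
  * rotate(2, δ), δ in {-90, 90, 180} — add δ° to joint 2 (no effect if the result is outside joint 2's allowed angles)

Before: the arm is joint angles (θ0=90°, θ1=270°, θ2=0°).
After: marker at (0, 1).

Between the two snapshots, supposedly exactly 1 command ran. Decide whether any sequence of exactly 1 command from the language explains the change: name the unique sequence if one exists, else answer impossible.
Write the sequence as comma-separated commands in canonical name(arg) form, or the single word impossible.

begin: joint angles (θ0=90°, θ1=270°, θ2=0°)
step 1 (rotate(1, -90)): joint angles (θ0=90°, θ1=180°, θ2=0°)
no rival 1-sequence matches.

rotate(1, -90)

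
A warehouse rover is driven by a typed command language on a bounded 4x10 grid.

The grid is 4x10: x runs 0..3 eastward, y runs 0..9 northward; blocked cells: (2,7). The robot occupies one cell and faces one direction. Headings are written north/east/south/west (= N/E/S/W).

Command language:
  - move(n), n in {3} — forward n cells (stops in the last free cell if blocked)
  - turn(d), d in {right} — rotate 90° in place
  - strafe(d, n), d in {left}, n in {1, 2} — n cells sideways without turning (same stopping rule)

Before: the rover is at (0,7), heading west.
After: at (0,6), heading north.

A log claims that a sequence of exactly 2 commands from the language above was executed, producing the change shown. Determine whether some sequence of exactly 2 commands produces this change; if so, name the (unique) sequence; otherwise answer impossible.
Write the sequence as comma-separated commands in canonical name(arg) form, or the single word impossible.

strafe(left, 1), turn(right)

key: cell and facing (now N) both changed — the 2 commands mix motion and turning
begin: at (0,7), heading west
t=1 strafe(left, 1) ⇒ at (0,6), heading west
t=2 turn(right) ⇒ at (0,6), heading north
no other 2-command option fits: unique.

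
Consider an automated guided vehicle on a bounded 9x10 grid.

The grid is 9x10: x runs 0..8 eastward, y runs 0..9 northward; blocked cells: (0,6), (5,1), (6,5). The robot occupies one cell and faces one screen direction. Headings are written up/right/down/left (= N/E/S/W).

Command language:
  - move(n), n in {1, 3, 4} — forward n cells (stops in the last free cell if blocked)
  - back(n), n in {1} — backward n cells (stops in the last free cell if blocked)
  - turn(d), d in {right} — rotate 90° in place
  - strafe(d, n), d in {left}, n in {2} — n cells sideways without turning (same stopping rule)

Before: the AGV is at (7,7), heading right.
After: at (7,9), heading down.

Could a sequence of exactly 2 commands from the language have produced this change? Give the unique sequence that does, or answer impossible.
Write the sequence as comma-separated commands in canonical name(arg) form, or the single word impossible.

key: order matters: swapping strafe(left, 2) and turn(right) lands elsewhere
begin: at (7,7), heading right
[1] after strafe(left, 2): at (7,9), heading right
[2] after turn(right): at (7,9), heading down
no other 2-command option fits: unique.

strafe(left, 2), turn(right)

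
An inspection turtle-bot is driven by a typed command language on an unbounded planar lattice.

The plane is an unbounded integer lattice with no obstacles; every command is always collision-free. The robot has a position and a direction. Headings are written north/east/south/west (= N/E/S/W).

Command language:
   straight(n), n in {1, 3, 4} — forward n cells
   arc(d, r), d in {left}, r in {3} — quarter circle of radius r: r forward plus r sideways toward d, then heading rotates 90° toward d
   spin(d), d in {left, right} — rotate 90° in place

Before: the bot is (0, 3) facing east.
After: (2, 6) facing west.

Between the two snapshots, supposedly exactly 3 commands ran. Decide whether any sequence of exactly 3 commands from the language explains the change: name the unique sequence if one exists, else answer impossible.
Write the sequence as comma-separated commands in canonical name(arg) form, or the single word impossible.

key: running straight(1) before arc(left, 3) would end elsewhere — order is forced
begin: (0, 3) facing east
t=1 arc(left, 3) ⇒ (3, 6) facing north
t=2 spin(left) ⇒ (3, 6) facing west
t=3 straight(1) ⇒ (2, 6) facing west
no other 3-command option fits: unique.

arc(left, 3), spin(left), straight(1)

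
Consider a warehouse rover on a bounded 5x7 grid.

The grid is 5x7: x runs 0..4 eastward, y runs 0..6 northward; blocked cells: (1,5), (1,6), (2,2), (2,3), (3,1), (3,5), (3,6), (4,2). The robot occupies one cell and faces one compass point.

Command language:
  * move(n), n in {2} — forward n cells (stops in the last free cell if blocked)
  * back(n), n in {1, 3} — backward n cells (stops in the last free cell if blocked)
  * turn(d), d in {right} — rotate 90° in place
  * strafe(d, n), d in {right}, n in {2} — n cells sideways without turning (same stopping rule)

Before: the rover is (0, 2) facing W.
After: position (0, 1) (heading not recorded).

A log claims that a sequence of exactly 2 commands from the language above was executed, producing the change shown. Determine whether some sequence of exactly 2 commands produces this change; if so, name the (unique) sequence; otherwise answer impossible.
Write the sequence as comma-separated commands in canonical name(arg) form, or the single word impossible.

turn(right), back(1)

key: running back(1) before turn(right) would end elsewhere — order is forced
initial: (0, 2) facing W
step 1 (turn(right)): (0, 2) facing N
step 2 (back(1)): (0, 1) facing N
no rival 2-sequence matches.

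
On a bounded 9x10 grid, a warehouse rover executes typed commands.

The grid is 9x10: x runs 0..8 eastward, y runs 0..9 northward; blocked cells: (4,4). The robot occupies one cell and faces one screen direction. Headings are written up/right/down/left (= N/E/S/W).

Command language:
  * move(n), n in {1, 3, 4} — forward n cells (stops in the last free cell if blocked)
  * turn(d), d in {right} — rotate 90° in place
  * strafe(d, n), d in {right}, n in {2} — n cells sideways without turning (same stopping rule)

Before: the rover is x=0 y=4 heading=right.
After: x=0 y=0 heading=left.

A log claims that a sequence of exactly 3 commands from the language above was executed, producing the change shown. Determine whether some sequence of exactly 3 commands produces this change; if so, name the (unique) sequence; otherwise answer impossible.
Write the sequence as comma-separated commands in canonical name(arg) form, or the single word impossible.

key: cell and facing (now W) both changed — the 3 commands mix motion and turning
initial: x=0 y=4 heading=right
t=1 turn(right) ⇒ x=0 y=4 heading=down
t=2 move(4) ⇒ x=0 y=0 heading=down
t=3 turn(right) ⇒ x=0 y=0 heading=left
uniquely the one of 125 3-step routes that fits.

turn(right), move(4), turn(right)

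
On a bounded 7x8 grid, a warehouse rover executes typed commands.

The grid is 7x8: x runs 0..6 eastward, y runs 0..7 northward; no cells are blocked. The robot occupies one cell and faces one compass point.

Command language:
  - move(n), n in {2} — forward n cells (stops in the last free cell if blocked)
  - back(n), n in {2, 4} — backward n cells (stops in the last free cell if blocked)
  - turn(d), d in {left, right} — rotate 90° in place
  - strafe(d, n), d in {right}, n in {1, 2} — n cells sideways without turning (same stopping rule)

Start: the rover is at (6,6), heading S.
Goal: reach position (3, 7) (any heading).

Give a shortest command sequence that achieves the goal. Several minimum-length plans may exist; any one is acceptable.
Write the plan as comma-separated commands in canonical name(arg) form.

strafe(right, 1), strafe(right, 2), back(2)

t0: at (6,6), heading S
t=1 strafe(right, 1) ⇒ at (5,6), heading S
t=2 strafe(right, 2) ⇒ at (3,6), heading S
t=3 back(2) ⇒ at (3,7), heading S
shorter routes all fall short; 3 is best.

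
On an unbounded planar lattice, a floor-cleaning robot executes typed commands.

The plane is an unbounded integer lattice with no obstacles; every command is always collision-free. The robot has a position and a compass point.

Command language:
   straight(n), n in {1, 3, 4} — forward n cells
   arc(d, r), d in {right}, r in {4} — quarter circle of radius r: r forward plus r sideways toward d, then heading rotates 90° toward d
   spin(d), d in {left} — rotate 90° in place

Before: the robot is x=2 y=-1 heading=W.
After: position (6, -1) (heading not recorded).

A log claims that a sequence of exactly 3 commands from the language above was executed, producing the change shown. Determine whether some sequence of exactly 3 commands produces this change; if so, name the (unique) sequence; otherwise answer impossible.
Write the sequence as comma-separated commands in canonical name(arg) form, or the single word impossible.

spin(left), spin(left), straight(4)

key: order matters: swapping spin(left) and straight(4) lands elsewhere
from: x=2 y=-1 heading=W
1. spin(left) → x=2 y=-1 heading=S
2. spin(left) → x=2 y=-1 heading=E
3. straight(4) → x=6 y=-1 heading=E
all 125 alternatives checked — unique.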